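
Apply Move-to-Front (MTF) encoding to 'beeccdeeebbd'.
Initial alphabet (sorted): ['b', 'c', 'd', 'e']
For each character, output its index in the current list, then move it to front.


MTF encoding:
'b': index 0 in ['b', 'c', 'd', 'e'] -> ['b', 'c', 'd', 'e']
'e': index 3 in ['b', 'c', 'd', 'e'] -> ['e', 'b', 'c', 'd']
'e': index 0 in ['e', 'b', 'c', 'd'] -> ['e', 'b', 'c', 'd']
'c': index 2 in ['e', 'b', 'c', 'd'] -> ['c', 'e', 'b', 'd']
'c': index 0 in ['c', 'e', 'b', 'd'] -> ['c', 'e', 'b', 'd']
'd': index 3 in ['c', 'e', 'b', 'd'] -> ['d', 'c', 'e', 'b']
'e': index 2 in ['d', 'c', 'e', 'b'] -> ['e', 'd', 'c', 'b']
'e': index 0 in ['e', 'd', 'c', 'b'] -> ['e', 'd', 'c', 'b']
'e': index 0 in ['e', 'd', 'c', 'b'] -> ['e', 'd', 'c', 'b']
'b': index 3 in ['e', 'd', 'c', 'b'] -> ['b', 'e', 'd', 'c']
'b': index 0 in ['b', 'e', 'd', 'c'] -> ['b', 'e', 'd', 'c']
'd': index 2 in ['b', 'e', 'd', 'c'] -> ['d', 'b', 'e', 'c']


Output: [0, 3, 0, 2, 0, 3, 2, 0, 0, 3, 0, 2]


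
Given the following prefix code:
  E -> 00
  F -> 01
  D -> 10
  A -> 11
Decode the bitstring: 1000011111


Decoding step by step:
Bits 10 -> D
Bits 00 -> E
Bits 01 -> F
Bits 11 -> A
Bits 11 -> A


Decoded message: DEFAA


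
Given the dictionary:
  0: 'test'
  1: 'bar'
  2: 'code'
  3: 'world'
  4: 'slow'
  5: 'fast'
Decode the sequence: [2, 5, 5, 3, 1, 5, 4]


Look up each index in the dictionary:
  2 -> 'code'
  5 -> 'fast'
  5 -> 'fast'
  3 -> 'world'
  1 -> 'bar'
  5 -> 'fast'
  4 -> 'slow'

Decoded: "code fast fast world bar fast slow"


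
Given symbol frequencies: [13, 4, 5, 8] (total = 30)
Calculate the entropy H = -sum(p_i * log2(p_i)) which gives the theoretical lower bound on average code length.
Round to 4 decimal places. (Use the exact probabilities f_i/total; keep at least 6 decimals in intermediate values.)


Per-symbol terms -p_i * log2(p_i) with p_i = f_i/30:
  p = 13/30 = 0.433333: log2(p) = -1.206451, -p*log2(p) = 0.522795
  p = 4/30 = 0.133333: log2(p) = -2.906891, -p*log2(p) = 0.387585
  p = 5/30 = 0.166667: log2(p) = -2.584963, -p*log2(p) = 0.430827
  p = 8/30 = 0.266667: log2(p) = -1.906891, -p*log2(p) = 0.508504
H = 0.522795 + 0.387585 + 0.430827 + 0.508504 = 1.849711

H = 1.8497 bits/symbol


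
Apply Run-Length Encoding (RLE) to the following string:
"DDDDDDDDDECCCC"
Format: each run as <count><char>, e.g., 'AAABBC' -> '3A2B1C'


Scanning runs left to right:
  i=0: run of 'D' x 9 -> '9D'
  i=9: run of 'E' x 1 -> '1E'
  i=10: run of 'C' x 4 -> '4C'

RLE = 9D1E4C


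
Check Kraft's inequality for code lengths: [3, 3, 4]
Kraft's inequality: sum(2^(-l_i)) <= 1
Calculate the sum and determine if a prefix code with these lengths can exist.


Sum = 2^(-3) + 2^(-3) + 2^(-4)
    = 0.125 + 0.125 + 0.0625
    = 5/16 = 0.3125
Since 0.3125 <= 1, Kraft's inequality IS satisfied.
A prefix code with these lengths CAN exist.

Kraft sum = 0.3125. Satisfied.


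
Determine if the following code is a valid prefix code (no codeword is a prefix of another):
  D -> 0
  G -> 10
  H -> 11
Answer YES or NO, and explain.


Checking each pair (does one codeword prefix another?):
  D='0' vs G='10': no prefix
  D='0' vs H='11': no prefix
  G='10' vs D='0': no prefix
  G='10' vs H='11': no prefix
  H='11' vs D='0': no prefix
  H='11' vs G='10': no prefix
No violation found over all pairs.

YES -- this is a valid prefix code. No codeword is a prefix of any other codeword.


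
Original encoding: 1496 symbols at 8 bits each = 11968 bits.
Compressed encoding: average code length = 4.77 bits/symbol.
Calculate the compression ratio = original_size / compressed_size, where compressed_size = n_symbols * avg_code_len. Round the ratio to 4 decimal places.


original_size = n_symbols * orig_bits = 1496 * 8 = 11968 bits
compressed_size = n_symbols * avg_code_len = 1496 * 4.77 = 7135.92 bits
ratio = original_size / compressed_size = 11968 / 7135.92 = 1.6771

Compression ratio = 1.6771


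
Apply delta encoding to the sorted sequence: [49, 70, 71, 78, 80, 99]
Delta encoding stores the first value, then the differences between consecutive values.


First value: 49
Deltas:
  70 - 49 = 21
  71 - 70 = 1
  78 - 71 = 7
  80 - 78 = 2
  99 - 80 = 19


Delta encoded: [49, 21, 1, 7, 2, 19]


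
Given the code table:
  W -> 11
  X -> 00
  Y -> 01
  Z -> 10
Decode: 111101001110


Decoding:
11 -> W
11 -> W
01 -> Y
00 -> X
11 -> W
10 -> Z


Result: WWYXWZ


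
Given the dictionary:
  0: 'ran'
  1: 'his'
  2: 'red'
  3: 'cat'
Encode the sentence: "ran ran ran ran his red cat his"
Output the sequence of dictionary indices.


Look up each word in the dictionary:
  'ran' -> 0
  'ran' -> 0
  'ran' -> 0
  'ran' -> 0
  'his' -> 1
  'red' -> 2
  'cat' -> 3
  'his' -> 1

Encoded: [0, 0, 0, 0, 1, 2, 3, 1]


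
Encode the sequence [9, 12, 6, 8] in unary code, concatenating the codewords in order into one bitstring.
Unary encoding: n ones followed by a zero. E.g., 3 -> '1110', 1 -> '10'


Encode each number as n ones followed by a terminating 0:
  9 -> 1111111110 (10 bits)
  12 -> 1111111111110 (13 bits)
  6 -> 1111110 (7 bits)
  8 -> 111111110 (9 bits)
Total length = 10 + 13 + 7 + 9 = 39 bits.

Unary([9, 12, 6, 8]) = 111111111011111111111101111110111111110 (39 bits)


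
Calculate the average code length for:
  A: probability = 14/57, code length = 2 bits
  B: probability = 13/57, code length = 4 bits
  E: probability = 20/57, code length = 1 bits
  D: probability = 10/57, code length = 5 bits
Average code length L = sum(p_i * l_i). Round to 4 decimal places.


Weighted contributions p_i * l_i:
  A: (14/57) * 2 = 28/57
  B: (13/57) * 4 = 52/57
  E: (20/57) * 1 = 20/57
  D: (10/57) * 5 = 50/57
Sum = (28 + 52 + 20 + 50)/57 = 150/57

L = 150/57 = 2.6316 bits/symbol


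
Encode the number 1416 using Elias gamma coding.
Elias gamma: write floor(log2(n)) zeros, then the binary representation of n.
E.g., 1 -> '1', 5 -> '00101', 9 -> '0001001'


num_bits = floor(log2(1416)) + 1 = 11
leading_zeros = num_bits - 1 = 10
binary(1416) = 10110001000

Elias gamma(1416) = '0000000000' + '10110001000' = 000000000010110001000 (21 bits)


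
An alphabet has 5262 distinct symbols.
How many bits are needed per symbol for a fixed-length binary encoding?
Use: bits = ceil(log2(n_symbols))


log2(5262) = 12.3614
Bracket: 2^12 = 4096 < 5262 <= 2^13 = 8192
So ceil(log2(5262)) = 13

bits = ceil(log2(5262)) = ceil(12.3614) = 13 bits


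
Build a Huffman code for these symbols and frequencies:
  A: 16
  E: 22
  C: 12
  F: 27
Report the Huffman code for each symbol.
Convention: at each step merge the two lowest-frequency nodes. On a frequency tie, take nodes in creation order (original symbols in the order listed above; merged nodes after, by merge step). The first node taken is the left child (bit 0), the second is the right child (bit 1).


Huffman tree construction:
Step 1: Merge C(12) + A(16) = 28
Step 2: Merge E(22) + F(27) = 49
Step 3: Merge (C+A)(28) + (E+F)(49) = 77
Read each symbol's code off the tree from the root (left child = 0, right child = 1).

Codes:
  A: 01 (length 2)
  E: 10 (length 2)
  C: 00 (length 2)
  F: 11 (length 2)
Average code length: 154/77 = 2.0000 bits/symbol


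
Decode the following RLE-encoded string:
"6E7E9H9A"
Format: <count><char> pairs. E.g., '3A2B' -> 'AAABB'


Expanding each <count><char> pair:
  6E -> 'EEEEEE'
  7E -> 'EEEEEEE'
  9H -> 'HHHHHHHHH'
  9A -> 'AAAAAAAAA'

Decoded = EEEEEEEEEEEEEHHHHHHHHHAAAAAAAAA


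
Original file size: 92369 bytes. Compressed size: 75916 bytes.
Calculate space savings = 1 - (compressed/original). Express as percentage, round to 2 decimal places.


ratio = compressed/original = 75916/92369 = 0.821877
savings = 1 - ratio = 1 - 0.821877 = 0.178123
as a percentage: 0.178123 * 100 = 17.81%

Space savings = 1 - 75916/92369 = 17.81%


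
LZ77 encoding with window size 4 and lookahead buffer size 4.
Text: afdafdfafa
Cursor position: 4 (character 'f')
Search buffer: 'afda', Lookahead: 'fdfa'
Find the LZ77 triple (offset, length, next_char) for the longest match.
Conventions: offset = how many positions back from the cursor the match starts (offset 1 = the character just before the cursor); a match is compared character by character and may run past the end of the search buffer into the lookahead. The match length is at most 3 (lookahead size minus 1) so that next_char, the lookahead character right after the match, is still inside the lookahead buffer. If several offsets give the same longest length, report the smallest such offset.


Try each offset into the search buffer:
  offset=1 (pos 3, char 'a'): match length 0
  offset=2 (pos 2, char 'd'): match length 0
  offset=3 (pos 1, char 'f'): match length 2
  offset=4 (pos 0, char 'a'): match length 0
Longest match has length 2 at offset 3.
next_char = character at position 4 + 2 = 6 -> 'f'

Best match: offset=3, length=2 (matching 'fd' starting at position 1)
LZ77 triple: (3, 2, 'f')


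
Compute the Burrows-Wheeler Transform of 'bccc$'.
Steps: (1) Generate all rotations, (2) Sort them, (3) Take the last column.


Rotations (sorted):
  0: $bccc -> last char: c
  1: bccc$ -> last char: $
  2: c$bcc -> last char: c
  3: cc$bc -> last char: c
  4: ccc$b -> last char: b


BWT = c$ccb


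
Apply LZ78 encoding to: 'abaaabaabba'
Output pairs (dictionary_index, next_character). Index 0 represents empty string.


LZ78 encoding steps:
Dictionary: {0: ''}
Step 1: w='' (idx 0), next='a' -> output (0, 'a'), add 'a' as idx 1
Step 2: w='' (idx 0), next='b' -> output (0, 'b'), add 'b' as idx 2
Step 3: w='a' (idx 1), next='a' -> output (1, 'a'), add 'aa' as idx 3
Step 4: w='a' (idx 1), next='b' -> output (1, 'b'), add 'ab' as idx 4
Step 5: w='aa' (idx 3), next='b' -> output (3, 'b'), add 'aab' as idx 5
Step 6: w='b' (idx 2), next='a' -> output (2, 'a'), add 'ba' as idx 6


Encoded: [(0, 'a'), (0, 'b'), (1, 'a'), (1, 'b'), (3, 'b'), (2, 'a')]


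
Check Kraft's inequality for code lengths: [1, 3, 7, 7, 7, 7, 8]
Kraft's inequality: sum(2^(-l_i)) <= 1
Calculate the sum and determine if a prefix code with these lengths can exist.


Sum = 2^(-1) + 2^(-3) + 2^(-7) + 2^(-7) + 2^(-7) + 2^(-7) + 2^(-8)
    = 0.5 + 0.125 + 0.0078125 + 0.0078125 + 0.0078125 + 0.0078125 + 0.00390625
    = 169/256 = 0.66015625
Since 0.66015625 <= 1, Kraft's inequality IS satisfied.
A prefix code with these lengths CAN exist.

Kraft sum = 0.66015625. Satisfied.


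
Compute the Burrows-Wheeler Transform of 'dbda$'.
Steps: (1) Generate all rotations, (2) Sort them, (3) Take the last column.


Rotations (sorted):
  0: $dbda -> last char: a
  1: a$dbd -> last char: d
  2: bda$d -> last char: d
  3: da$db -> last char: b
  4: dbda$ -> last char: $


BWT = addb$


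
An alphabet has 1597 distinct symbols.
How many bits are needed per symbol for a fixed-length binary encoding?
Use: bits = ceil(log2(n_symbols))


log2(1597) = 10.6411
Bracket: 2^10 = 1024 < 1597 <= 2^11 = 2048
So ceil(log2(1597)) = 11

bits = ceil(log2(1597)) = ceil(10.6411) = 11 bits


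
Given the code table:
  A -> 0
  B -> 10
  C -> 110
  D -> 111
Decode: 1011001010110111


Decoding:
10 -> B
110 -> C
0 -> A
10 -> B
10 -> B
110 -> C
111 -> D


Result: BCABBCD


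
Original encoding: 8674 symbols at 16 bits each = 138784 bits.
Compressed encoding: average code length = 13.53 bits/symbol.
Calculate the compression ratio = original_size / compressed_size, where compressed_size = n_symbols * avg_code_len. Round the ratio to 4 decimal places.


original_size = n_symbols * orig_bits = 8674 * 16 = 138784 bits
compressed_size = n_symbols * avg_code_len = 8674 * 13.53 = 117359.22 bits
ratio = original_size / compressed_size = 138784 / 117359.22 = 1.1826

Compression ratio = 1.1826


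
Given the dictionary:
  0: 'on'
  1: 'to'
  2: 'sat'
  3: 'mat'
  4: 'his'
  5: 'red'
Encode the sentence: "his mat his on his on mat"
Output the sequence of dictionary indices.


Look up each word in the dictionary:
  'his' -> 4
  'mat' -> 3
  'his' -> 4
  'on' -> 0
  'his' -> 4
  'on' -> 0
  'mat' -> 3

Encoded: [4, 3, 4, 0, 4, 0, 3]


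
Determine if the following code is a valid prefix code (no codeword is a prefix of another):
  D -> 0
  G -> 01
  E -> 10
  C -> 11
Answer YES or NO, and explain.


Checking each pair (does one codeword prefix another?):
  D='0' vs G='01': prefix -- VIOLATION

NO -- this is NOT a valid prefix code. D (0) is a prefix of G (01).


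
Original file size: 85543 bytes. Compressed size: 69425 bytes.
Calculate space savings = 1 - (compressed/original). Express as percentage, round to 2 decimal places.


ratio = compressed/original = 69425/85543 = 0.81158
savings = 1 - ratio = 1 - 0.81158 = 0.18842
as a percentage: 0.18842 * 100 = 18.84%

Space savings = 1 - 69425/85543 = 18.84%


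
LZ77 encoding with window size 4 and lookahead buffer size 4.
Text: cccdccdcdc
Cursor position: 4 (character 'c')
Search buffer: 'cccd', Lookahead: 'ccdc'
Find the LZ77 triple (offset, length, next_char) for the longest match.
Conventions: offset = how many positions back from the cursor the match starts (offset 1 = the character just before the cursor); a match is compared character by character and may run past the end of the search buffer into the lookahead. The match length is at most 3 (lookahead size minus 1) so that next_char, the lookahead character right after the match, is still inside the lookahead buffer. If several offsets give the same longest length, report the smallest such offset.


Try each offset into the search buffer:
  offset=1 (pos 3, char 'd'): match length 0
  offset=2 (pos 2, char 'c'): match length 1
  offset=3 (pos 1, char 'c'): match length 3
  offset=4 (pos 0, char 'c'): match length 2
Longest match has length 3 at offset 3.
next_char = character at position 4 + 3 = 7 -> 'c'

Best match: offset=3, length=3 (matching 'ccd' starting at position 1)
LZ77 triple: (3, 3, 'c')


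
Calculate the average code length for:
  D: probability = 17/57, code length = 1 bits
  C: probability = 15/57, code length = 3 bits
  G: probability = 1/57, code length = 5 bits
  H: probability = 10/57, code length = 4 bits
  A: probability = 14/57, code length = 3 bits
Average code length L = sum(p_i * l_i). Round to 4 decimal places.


Weighted contributions p_i * l_i:
  D: (17/57) * 1 = 17/57
  C: (15/57) * 3 = 45/57
  G: (1/57) * 5 = 5/57
  H: (10/57) * 4 = 40/57
  A: (14/57) * 3 = 42/57
Sum = (17 + 45 + 5 + 40 + 42)/57 = 149/57

L = 149/57 = 2.6140 bits/symbol


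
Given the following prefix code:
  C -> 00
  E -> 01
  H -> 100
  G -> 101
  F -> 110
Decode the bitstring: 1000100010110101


Decoding step by step:
Bits 100 -> H
Bits 01 -> E
Bits 00 -> C
Bits 01 -> E
Bits 01 -> E
Bits 101 -> G
Bits 01 -> E


Decoded message: HECEEGE


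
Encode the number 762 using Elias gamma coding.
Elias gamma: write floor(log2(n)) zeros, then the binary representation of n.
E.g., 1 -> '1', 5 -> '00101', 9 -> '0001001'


num_bits = floor(log2(762)) + 1 = 10
leading_zeros = num_bits - 1 = 9
binary(762) = 1011111010

Elias gamma(762) = '000000000' + '1011111010' = 0000000001011111010 (19 bits)


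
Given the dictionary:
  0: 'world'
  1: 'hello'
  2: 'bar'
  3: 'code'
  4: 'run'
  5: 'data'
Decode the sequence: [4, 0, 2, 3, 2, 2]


Look up each index in the dictionary:
  4 -> 'run'
  0 -> 'world'
  2 -> 'bar'
  3 -> 'code'
  2 -> 'bar'
  2 -> 'bar'

Decoded: "run world bar code bar bar"


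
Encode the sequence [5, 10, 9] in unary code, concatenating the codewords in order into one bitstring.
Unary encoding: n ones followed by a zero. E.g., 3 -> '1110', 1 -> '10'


Encode each number as n ones followed by a terminating 0:
  5 -> 111110 (6 bits)
  10 -> 11111111110 (11 bits)
  9 -> 1111111110 (10 bits)
Total length = 6 + 11 + 10 = 27 bits.

Unary([5, 10, 9]) = 111110111111111101111111110 (27 bits)


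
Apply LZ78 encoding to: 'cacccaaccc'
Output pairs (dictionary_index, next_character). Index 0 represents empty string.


LZ78 encoding steps:
Dictionary: {0: ''}
Step 1: w='' (idx 0), next='c' -> output (0, 'c'), add 'c' as idx 1
Step 2: w='' (idx 0), next='a' -> output (0, 'a'), add 'a' as idx 2
Step 3: w='c' (idx 1), next='c' -> output (1, 'c'), add 'cc' as idx 3
Step 4: w='c' (idx 1), next='a' -> output (1, 'a'), add 'ca' as idx 4
Step 5: w='a' (idx 2), next='c' -> output (2, 'c'), add 'ac' as idx 5
Step 6: w='cc' (idx 3), end of input -> output (3, '')


Encoded: [(0, 'c'), (0, 'a'), (1, 'c'), (1, 'a'), (2, 'c'), (3, '')]


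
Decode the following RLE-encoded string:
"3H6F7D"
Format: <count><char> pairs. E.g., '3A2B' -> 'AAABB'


Expanding each <count><char> pair:
  3H -> 'HHH'
  6F -> 'FFFFFF'
  7D -> 'DDDDDDD'

Decoded = HHHFFFFFFDDDDDDD


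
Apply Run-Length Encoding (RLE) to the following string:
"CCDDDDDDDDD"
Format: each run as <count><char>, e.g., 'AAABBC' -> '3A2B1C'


Scanning runs left to right:
  i=0: run of 'C' x 2 -> '2C'
  i=2: run of 'D' x 9 -> '9D'

RLE = 2C9D


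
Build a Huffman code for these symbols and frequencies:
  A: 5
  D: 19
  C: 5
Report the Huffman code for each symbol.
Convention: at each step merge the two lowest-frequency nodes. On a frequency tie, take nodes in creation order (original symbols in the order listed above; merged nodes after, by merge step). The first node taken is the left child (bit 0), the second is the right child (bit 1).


Huffman tree construction:
Step 1: Merge A(5) + C(5) = 10
Step 2: Merge (A+C)(10) + D(19) = 29
Read each symbol's code off the tree from the root (left child = 0, right child = 1).

Codes:
  A: 00 (length 2)
  D: 1 (length 1)
  C: 01 (length 2)
Average code length: 39/29 = 1.3448 bits/symbol


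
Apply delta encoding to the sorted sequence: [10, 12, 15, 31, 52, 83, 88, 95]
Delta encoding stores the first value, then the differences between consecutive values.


First value: 10
Deltas:
  12 - 10 = 2
  15 - 12 = 3
  31 - 15 = 16
  52 - 31 = 21
  83 - 52 = 31
  88 - 83 = 5
  95 - 88 = 7


Delta encoded: [10, 2, 3, 16, 21, 31, 5, 7]


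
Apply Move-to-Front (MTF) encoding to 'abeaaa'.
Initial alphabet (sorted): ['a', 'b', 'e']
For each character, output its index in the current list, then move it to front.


MTF encoding:
'a': index 0 in ['a', 'b', 'e'] -> ['a', 'b', 'e']
'b': index 1 in ['a', 'b', 'e'] -> ['b', 'a', 'e']
'e': index 2 in ['b', 'a', 'e'] -> ['e', 'b', 'a']
'a': index 2 in ['e', 'b', 'a'] -> ['a', 'e', 'b']
'a': index 0 in ['a', 'e', 'b'] -> ['a', 'e', 'b']
'a': index 0 in ['a', 'e', 'b'] -> ['a', 'e', 'b']


Output: [0, 1, 2, 2, 0, 0]


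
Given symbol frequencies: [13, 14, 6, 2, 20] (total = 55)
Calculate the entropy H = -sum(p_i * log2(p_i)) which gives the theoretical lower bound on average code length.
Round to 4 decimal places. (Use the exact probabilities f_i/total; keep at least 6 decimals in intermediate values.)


Per-symbol terms -p_i * log2(p_i) with p_i = f_i/55:
  p = 13/55 = 0.236364: log2(p) = -2.080920, -p*log2(p) = 0.491854
  p = 14/55 = 0.254545: log2(p) = -1.974005, -p*log2(p) = 0.502474
  p = 6/55 = 0.109091: log2(p) = -3.196397, -p*log2(p) = 0.348698
  p = 2/55 = 0.036364: log2(p) = -4.781360, -p*log2(p) = 0.173868
  p = 20/55 = 0.363636: log2(p) = -1.459432, -p*log2(p) = 0.530702
H = 0.491854 + 0.502474 + 0.348698 + 0.173868 + 0.530702 = 2.047596

H = 2.0476 bits/symbol


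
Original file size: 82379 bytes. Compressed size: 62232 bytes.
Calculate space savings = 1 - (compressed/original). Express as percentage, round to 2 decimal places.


ratio = compressed/original = 62232/82379 = 0.755435
savings = 1 - ratio = 1 - 0.755435 = 0.244565
as a percentage: 0.244565 * 100 = 24.46%

Space savings = 1 - 62232/82379 = 24.46%


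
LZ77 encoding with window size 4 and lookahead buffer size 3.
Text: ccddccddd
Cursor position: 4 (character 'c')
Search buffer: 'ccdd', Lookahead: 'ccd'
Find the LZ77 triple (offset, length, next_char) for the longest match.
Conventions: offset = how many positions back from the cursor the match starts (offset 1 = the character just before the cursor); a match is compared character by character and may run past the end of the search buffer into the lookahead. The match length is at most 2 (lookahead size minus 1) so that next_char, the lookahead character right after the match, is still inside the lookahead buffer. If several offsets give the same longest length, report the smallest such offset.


Try each offset into the search buffer:
  offset=1 (pos 3, char 'd'): match length 0
  offset=2 (pos 2, char 'd'): match length 0
  offset=3 (pos 1, char 'c'): match length 1
  offset=4 (pos 0, char 'c'): match length 2
Longest match has length 2 at offset 4.
next_char = character at position 4 + 2 = 6 -> 'd'

Best match: offset=4, length=2 (matching 'cc' starting at position 0)
LZ77 triple: (4, 2, 'd')


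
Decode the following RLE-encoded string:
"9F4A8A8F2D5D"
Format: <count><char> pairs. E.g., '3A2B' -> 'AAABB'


Expanding each <count><char> pair:
  9F -> 'FFFFFFFFF'
  4A -> 'AAAA'
  8A -> 'AAAAAAAA'
  8F -> 'FFFFFFFF'
  2D -> 'DD'
  5D -> 'DDDDD'

Decoded = FFFFFFFFFAAAAAAAAAAAAFFFFFFFFDDDDDDD


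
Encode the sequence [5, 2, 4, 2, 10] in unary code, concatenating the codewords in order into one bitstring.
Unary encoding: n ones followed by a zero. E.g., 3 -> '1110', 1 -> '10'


Encode each number as n ones followed by a terminating 0:
  5 -> 111110 (6 bits)
  2 -> 110 (3 bits)
  4 -> 11110 (5 bits)
  2 -> 110 (3 bits)
  10 -> 11111111110 (11 bits)
Total length = 6 + 3 + 5 + 3 + 11 = 28 bits.

Unary([5, 2, 4, 2, 10]) = 1111101101111011011111111110 (28 bits)


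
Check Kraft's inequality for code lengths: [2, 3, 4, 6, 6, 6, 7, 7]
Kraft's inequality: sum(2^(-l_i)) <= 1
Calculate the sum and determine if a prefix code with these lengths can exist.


Sum = 2^(-2) + 2^(-3) + 2^(-4) + 2^(-6) + 2^(-6) + 2^(-6) + 2^(-7) + 2^(-7)
    = 0.25 + 0.125 + 0.0625 + 0.015625 + 0.015625 + 0.015625 + 0.0078125 + 0.0078125
    = 64/128 = 0.5
Since 0.5 <= 1, Kraft's inequality IS satisfied.
A prefix code with these lengths CAN exist.

Kraft sum = 0.5. Satisfied.


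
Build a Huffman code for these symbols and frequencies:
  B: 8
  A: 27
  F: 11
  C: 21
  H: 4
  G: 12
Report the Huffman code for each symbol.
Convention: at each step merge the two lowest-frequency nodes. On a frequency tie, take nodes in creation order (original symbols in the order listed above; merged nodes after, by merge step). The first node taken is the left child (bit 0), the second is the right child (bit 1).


Huffman tree construction:
Step 1: Merge H(4) + B(8) = 12
Step 2: Merge F(11) + G(12) = 23
Step 3: Merge (H+B)(12) + C(21) = 33
Step 4: Merge (F+G)(23) + A(27) = 50
Step 5: Merge ((H+B)+C)(33) + ((F+G)+A)(50) = 83
Read each symbol's code off the tree from the root (left child = 0, right child = 1).

Codes:
  B: 001 (length 3)
  A: 11 (length 2)
  F: 100 (length 3)
  C: 01 (length 2)
  H: 000 (length 3)
  G: 101 (length 3)
Average code length: 201/83 = 2.4217 bits/symbol


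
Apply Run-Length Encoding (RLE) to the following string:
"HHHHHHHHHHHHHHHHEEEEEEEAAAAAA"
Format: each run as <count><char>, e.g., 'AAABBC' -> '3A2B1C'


Scanning runs left to right:
  i=0: run of 'H' x 16 -> '16H'
  i=16: run of 'E' x 7 -> '7E'
  i=23: run of 'A' x 6 -> '6A'

RLE = 16H7E6A


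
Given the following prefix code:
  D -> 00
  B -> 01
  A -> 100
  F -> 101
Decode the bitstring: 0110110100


Decoding step by step:
Bits 01 -> B
Bits 101 -> F
Bits 101 -> F
Bits 00 -> D


Decoded message: BFFD


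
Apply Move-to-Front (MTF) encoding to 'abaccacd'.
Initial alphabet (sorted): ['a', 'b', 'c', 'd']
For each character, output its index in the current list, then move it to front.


MTF encoding:
'a': index 0 in ['a', 'b', 'c', 'd'] -> ['a', 'b', 'c', 'd']
'b': index 1 in ['a', 'b', 'c', 'd'] -> ['b', 'a', 'c', 'd']
'a': index 1 in ['b', 'a', 'c', 'd'] -> ['a', 'b', 'c', 'd']
'c': index 2 in ['a', 'b', 'c', 'd'] -> ['c', 'a', 'b', 'd']
'c': index 0 in ['c', 'a', 'b', 'd'] -> ['c', 'a', 'b', 'd']
'a': index 1 in ['c', 'a', 'b', 'd'] -> ['a', 'c', 'b', 'd']
'c': index 1 in ['a', 'c', 'b', 'd'] -> ['c', 'a', 'b', 'd']
'd': index 3 in ['c', 'a', 'b', 'd'] -> ['d', 'c', 'a', 'b']


Output: [0, 1, 1, 2, 0, 1, 1, 3]


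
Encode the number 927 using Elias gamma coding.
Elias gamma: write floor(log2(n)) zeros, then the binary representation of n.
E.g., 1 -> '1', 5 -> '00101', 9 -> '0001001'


num_bits = floor(log2(927)) + 1 = 10
leading_zeros = num_bits - 1 = 9
binary(927) = 1110011111

Elias gamma(927) = '000000000' + '1110011111' = 0000000001110011111 (19 bits)


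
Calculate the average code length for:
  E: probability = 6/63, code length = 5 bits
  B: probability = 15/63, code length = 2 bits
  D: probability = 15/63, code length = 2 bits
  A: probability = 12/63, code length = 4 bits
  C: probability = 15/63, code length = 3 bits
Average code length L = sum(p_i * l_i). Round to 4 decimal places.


Weighted contributions p_i * l_i:
  E: (6/63) * 5 = 30/63
  B: (15/63) * 2 = 30/63
  D: (15/63) * 2 = 30/63
  A: (12/63) * 4 = 48/63
  C: (15/63) * 3 = 45/63
Sum = (30 + 30 + 30 + 48 + 45)/63 = 183/63

L = 183/63 = 2.9048 bits/symbol


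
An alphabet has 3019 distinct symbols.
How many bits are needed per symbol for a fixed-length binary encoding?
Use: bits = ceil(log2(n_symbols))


log2(3019) = 11.5599
Bracket: 2^11 = 2048 < 3019 <= 2^12 = 4096
So ceil(log2(3019)) = 12

bits = ceil(log2(3019)) = ceil(11.5599) = 12 bits


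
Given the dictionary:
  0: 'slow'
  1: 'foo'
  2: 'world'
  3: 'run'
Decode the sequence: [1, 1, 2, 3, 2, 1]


Look up each index in the dictionary:
  1 -> 'foo'
  1 -> 'foo'
  2 -> 'world'
  3 -> 'run'
  2 -> 'world'
  1 -> 'foo'

Decoded: "foo foo world run world foo"


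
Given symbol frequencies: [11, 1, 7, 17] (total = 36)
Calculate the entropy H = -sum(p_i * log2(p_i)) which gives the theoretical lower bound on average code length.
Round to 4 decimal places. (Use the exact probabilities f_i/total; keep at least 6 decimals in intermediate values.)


Per-symbol terms -p_i * log2(p_i) with p_i = f_i/36:
  p = 11/36 = 0.305556: log2(p) = -1.710493, -p*log2(p) = 0.522651
  p = 1/36 = 0.027778: log2(p) = -5.169925, -p*log2(p) = 0.143609
  p = 7/36 = 0.194444: log2(p) = -2.362570, -p*log2(p) = 0.459389
  p = 17/36 = 0.472222: log2(p) = -1.082462, -p*log2(p) = 0.511163
H = 0.522651 + 0.143609 + 0.459389 + 0.511163 = 1.636812

H = 1.6368 bits/symbol


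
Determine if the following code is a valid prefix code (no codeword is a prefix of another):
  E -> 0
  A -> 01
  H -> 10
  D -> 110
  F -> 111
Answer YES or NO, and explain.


Checking each pair (does one codeword prefix another?):
  E='0' vs A='01': prefix -- VIOLATION

NO -- this is NOT a valid prefix code. E (0) is a prefix of A (01).


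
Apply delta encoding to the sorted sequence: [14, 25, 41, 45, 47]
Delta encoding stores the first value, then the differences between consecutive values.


First value: 14
Deltas:
  25 - 14 = 11
  41 - 25 = 16
  45 - 41 = 4
  47 - 45 = 2


Delta encoded: [14, 11, 16, 4, 2]


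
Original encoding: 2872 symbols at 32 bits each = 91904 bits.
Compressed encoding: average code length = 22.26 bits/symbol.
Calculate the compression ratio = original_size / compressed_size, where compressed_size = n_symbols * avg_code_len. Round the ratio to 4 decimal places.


original_size = n_symbols * orig_bits = 2872 * 32 = 91904 bits
compressed_size = n_symbols * avg_code_len = 2872 * 22.26 = 63930.72 bits
ratio = original_size / compressed_size = 91904 / 63930.72 = 1.4376

Compression ratio = 1.4376


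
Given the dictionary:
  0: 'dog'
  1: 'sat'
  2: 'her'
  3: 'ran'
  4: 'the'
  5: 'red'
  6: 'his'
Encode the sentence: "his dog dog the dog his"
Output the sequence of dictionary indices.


Look up each word in the dictionary:
  'his' -> 6
  'dog' -> 0
  'dog' -> 0
  'the' -> 4
  'dog' -> 0
  'his' -> 6

Encoded: [6, 0, 0, 4, 0, 6]


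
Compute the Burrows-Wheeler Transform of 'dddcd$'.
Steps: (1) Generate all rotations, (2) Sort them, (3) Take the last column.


Rotations (sorted):
  0: $dddcd -> last char: d
  1: cd$ddd -> last char: d
  2: d$dddc -> last char: c
  3: dcd$dd -> last char: d
  4: ddcd$d -> last char: d
  5: dddcd$ -> last char: $


BWT = ddcdd$


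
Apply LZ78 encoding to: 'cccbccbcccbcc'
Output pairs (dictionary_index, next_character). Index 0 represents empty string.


LZ78 encoding steps:
Dictionary: {0: ''}
Step 1: w='' (idx 0), next='c' -> output (0, 'c'), add 'c' as idx 1
Step 2: w='c' (idx 1), next='c' -> output (1, 'c'), add 'cc' as idx 2
Step 3: w='' (idx 0), next='b' -> output (0, 'b'), add 'b' as idx 3
Step 4: w='cc' (idx 2), next='b' -> output (2, 'b'), add 'ccb' as idx 4
Step 5: w='cc' (idx 2), next='c' -> output (2, 'c'), add 'ccc' as idx 5
Step 6: w='b' (idx 3), next='c' -> output (3, 'c'), add 'bc' as idx 6
Step 7: w='c' (idx 1), end of input -> output (1, '')


Encoded: [(0, 'c'), (1, 'c'), (0, 'b'), (2, 'b'), (2, 'c'), (3, 'c'), (1, '')]


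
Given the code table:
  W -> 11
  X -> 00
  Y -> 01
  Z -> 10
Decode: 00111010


Decoding:
00 -> X
11 -> W
10 -> Z
10 -> Z


Result: XWZZ


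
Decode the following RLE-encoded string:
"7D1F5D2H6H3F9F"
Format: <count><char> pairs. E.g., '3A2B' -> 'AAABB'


Expanding each <count><char> pair:
  7D -> 'DDDDDDD'
  1F -> 'F'
  5D -> 'DDDDD'
  2H -> 'HH'
  6H -> 'HHHHHH'
  3F -> 'FFF'
  9F -> 'FFFFFFFFF'

Decoded = DDDDDDDFDDDDDHHHHHHHHFFFFFFFFFFFF


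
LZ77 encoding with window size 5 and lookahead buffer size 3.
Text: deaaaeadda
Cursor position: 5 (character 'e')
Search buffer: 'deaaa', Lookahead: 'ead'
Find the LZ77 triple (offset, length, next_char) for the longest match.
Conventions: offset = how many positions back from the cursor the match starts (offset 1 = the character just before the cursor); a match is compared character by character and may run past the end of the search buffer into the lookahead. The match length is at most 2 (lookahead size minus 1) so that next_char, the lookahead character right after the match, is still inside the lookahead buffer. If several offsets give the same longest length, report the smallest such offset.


Try each offset into the search buffer:
  offset=1 (pos 4, char 'a'): match length 0
  offset=2 (pos 3, char 'a'): match length 0
  offset=3 (pos 2, char 'a'): match length 0
  offset=4 (pos 1, char 'e'): match length 2
  offset=5 (pos 0, char 'd'): match length 0
Longest match has length 2 at offset 4.
next_char = character at position 5 + 2 = 7 -> 'd'

Best match: offset=4, length=2 (matching 'ea' starting at position 1)
LZ77 triple: (4, 2, 'd')


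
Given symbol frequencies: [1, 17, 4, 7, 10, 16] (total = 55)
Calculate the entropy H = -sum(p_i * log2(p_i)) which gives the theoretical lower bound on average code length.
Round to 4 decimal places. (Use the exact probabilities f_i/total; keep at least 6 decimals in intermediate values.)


Per-symbol terms -p_i * log2(p_i) with p_i = f_i/55:
  p = 1/55 = 0.018182: log2(p) = -5.781360, -p*log2(p) = 0.105116
  p = 17/55 = 0.309091: log2(p) = -1.693897, -p*log2(p) = 0.523568
  p = 4/55 = 0.072727: log2(p) = -3.781360, -p*log2(p) = 0.275008
  p = 7/55 = 0.127273: log2(p) = -2.974005, -p*log2(p) = 0.378510
  p = 10/55 = 0.181818: log2(p) = -2.459432, -p*log2(p) = 0.447169
  p = 16/55 = 0.290909: log2(p) = -1.781360, -p*log2(p) = 0.518214
H = 0.105116 + 0.523568 + 0.275008 + 0.378510 + 0.447169 + 0.518214 = 2.247585

H = 2.2476 bits/symbol


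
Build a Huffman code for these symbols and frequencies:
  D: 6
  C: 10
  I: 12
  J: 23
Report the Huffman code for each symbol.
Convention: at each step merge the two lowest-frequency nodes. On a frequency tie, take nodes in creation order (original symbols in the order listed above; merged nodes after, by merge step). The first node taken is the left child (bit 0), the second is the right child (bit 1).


Huffman tree construction:
Step 1: Merge D(6) + C(10) = 16
Step 2: Merge I(12) + (D+C)(16) = 28
Step 3: Merge J(23) + (I+(D+C))(28) = 51
Read each symbol's code off the tree from the root (left child = 0, right child = 1).

Codes:
  D: 110 (length 3)
  C: 111 (length 3)
  I: 10 (length 2)
  J: 0 (length 1)
Average code length: 95/51 = 1.8627 bits/symbol


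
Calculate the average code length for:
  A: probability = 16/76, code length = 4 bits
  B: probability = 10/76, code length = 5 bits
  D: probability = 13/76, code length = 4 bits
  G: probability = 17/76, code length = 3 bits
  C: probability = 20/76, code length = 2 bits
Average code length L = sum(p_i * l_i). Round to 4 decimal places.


Weighted contributions p_i * l_i:
  A: (16/76) * 4 = 64/76
  B: (10/76) * 5 = 50/76
  D: (13/76) * 4 = 52/76
  G: (17/76) * 3 = 51/76
  C: (20/76) * 2 = 40/76
Sum = (64 + 50 + 52 + 51 + 40)/76 = 257/76

L = 257/76 = 3.3816 bits/symbol


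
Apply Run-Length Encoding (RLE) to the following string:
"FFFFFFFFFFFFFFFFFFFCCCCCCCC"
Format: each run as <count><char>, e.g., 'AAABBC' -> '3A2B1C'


Scanning runs left to right:
  i=0: run of 'F' x 19 -> '19F'
  i=19: run of 'C' x 8 -> '8C'

RLE = 19F8C


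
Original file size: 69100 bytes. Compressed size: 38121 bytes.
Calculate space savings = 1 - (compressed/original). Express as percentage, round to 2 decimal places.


ratio = compressed/original = 38121/69100 = 0.551679
savings = 1 - ratio = 1 - 0.551679 = 0.448321
as a percentage: 0.448321 * 100 = 44.83%

Space savings = 1 - 38121/69100 = 44.83%


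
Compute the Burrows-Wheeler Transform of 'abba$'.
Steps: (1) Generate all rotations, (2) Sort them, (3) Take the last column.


Rotations (sorted):
  0: $abba -> last char: a
  1: a$abb -> last char: b
  2: abba$ -> last char: $
  3: ba$ab -> last char: b
  4: bba$a -> last char: a


BWT = ab$ba


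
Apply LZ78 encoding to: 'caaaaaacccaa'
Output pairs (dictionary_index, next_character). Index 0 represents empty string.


LZ78 encoding steps:
Dictionary: {0: ''}
Step 1: w='' (idx 0), next='c' -> output (0, 'c'), add 'c' as idx 1
Step 2: w='' (idx 0), next='a' -> output (0, 'a'), add 'a' as idx 2
Step 3: w='a' (idx 2), next='a' -> output (2, 'a'), add 'aa' as idx 3
Step 4: w='aa' (idx 3), next='a' -> output (3, 'a'), add 'aaa' as idx 4
Step 5: w='c' (idx 1), next='c' -> output (1, 'c'), add 'cc' as idx 5
Step 6: w='c' (idx 1), next='a' -> output (1, 'a'), add 'ca' as idx 6
Step 7: w='a' (idx 2), end of input -> output (2, '')


Encoded: [(0, 'c'), (0, 'a'), (2, 'a'), (3, 'a'), (1, 'c'), (1, 'a'), (2, '')]


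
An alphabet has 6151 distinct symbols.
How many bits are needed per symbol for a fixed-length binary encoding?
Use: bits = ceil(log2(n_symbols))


log2(6151) = 12.5866
Bracket: 2^12 = 4096 < 6151 <= 2^13 = 8192
So ceil(log2(6151)) = 13

bits = ceil(log2(6151)) = ceil(12.5866) = 13 bits


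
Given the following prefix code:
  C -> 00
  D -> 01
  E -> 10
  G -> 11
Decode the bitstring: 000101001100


Decoding step by step:
Bits 00 -> C
Bits 01 -> D
Bits 01 -> D
Bits 00 -> C
Bits 11 -> G
Bits 00 -> C


Decoded message: CDDCGC


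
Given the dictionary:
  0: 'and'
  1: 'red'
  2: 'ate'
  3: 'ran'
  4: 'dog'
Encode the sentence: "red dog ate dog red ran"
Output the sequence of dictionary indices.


Look up each word in the dictionary:
  'red' -> 1
  'dog' -> 4
  'ate' -> 2
  'dog' -> 4
  'red' -> 1
  'ran' -> 3

Encoded: [1, 4, 2, 4, 1, 3]


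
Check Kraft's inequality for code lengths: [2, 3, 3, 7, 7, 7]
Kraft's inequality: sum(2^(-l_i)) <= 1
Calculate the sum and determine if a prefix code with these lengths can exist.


Sum = 2^(-2) + 2^(-3) + 2^(-3) + 2^(-7) + 2^(-7) + 2^(-7)
    = 0.25 + 0.125 + 0.125 + 0.0078125 + 0.0078125 + 0.0078125
    = 67/128 = 0.5234375
Since 0.5234375 <= 1, Kraft's inequality IS satisfied.
A prefix code with these lengths CAN exist.

Kraft sum = 0.5234375. Satisfied.


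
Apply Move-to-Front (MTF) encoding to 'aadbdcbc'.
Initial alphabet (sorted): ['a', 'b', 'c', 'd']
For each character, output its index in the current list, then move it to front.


MTF encoding:
'a': index 0 in ['a', 'b', 'c', 'd'] -> ['a', 'b', 'c', 'd']
'a': index 0 in ['a', 'b', 'c', 'd'] -> ['a', 'b', 'c', 'd']
'd': index 3 in ['a', 'b', 'c', 'd'] -> ['d', 'a', 'b', 'c']
'b': index 2 in ['d', 'a', 'b', 'c'] -> ['b', 'd', 'a', 'c']
'd': index 1 in ['b', 'd', 'a', 'c'] -> ['d', 'b', 'a', 'c']
'c': index 3 in ['d', 'b', 'a', 'c'] -> ['c', 'd', 'b', 'a']
'b': index 2 in ['c', 'd', 'b', 'a'] -> ['b', 'c', 'd', 'a']
'c': index 1 in ['b', 'c', 'd', 'a'] -> ['c', 'b', 'd', 'a']


Output: [0, 0, 3, 2, 1, 3, 2, 1]


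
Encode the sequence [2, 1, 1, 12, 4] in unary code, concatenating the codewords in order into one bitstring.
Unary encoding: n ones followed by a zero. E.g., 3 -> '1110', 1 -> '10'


Encode each number as n ones followed by a terminating 0:
  2 -> 110 (3 bits)
  1 -> 10 (2 bits)
  1 -> 10 (2 bits)
  12 -> 1111111111110 (13 bits)
  4 -> 11110 (5 bits)
Total length = 3 + 2 + 2 + 13 + 5 = 25 bits.

Unary([2, 1, 1, 12, 4]) = 1101010111111111111011110 (25 bits)


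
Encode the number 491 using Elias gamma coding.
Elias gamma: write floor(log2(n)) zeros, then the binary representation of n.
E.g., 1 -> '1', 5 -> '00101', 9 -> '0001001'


num_bits = floor(log2(491)) + 1 = 9
leading_zeros = num_bits - 1 = 8
binary(491) = 111101011

Elias gamma(491) = '00000000' + '111101011' = 00000000111101011 (17 bits)


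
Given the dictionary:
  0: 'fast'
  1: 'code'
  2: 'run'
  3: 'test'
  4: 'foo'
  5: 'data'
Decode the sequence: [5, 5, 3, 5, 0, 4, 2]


Look up each index in the dictionary:
  5 -> 'data'
  5 -> 'data'
  3 -> 'test'
  5 -> 'data'
  0 -> 'fast'
  4 -> 'foo'
  2 -> 'run'

Decoded: "data data test data fast foo run"


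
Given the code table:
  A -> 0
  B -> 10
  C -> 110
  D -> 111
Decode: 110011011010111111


Decoding:
110 -> C
0 -> A
110 -> C
110 -> C
10 -> B
111 -> D
111 -> D


Result: CACCBDD


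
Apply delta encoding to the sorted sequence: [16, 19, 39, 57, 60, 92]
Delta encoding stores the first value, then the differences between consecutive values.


First value: 16
Deltas:
  19 - 16 = 3
  39 - 19 = 20
  57 - 39 = 18
  60 - 57 = 3
  92 - 60 = 32


Delta encoded: [16, 3, 20, 18, 3, 32]


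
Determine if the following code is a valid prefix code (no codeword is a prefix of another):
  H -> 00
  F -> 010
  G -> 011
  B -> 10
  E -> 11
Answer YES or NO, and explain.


Checking each pair (does one codeword prefix another?):
  H='00' vs F='010': no prefix
  H='00' vs G='011': no prefix
  H='00' vs B='10': no prefix
  H='00' vs E='11': no prefix
  F='010' vs H='00': no prefix
  F='010' vs G='011': no prefix
  F='010' vs B='10': no prefix
  F='010' vs E='11': no prefix
  G='011' vs H='00': no prefix
  G='011' vs F='010': no prefix
  G='011' vs B='10': no prefix
  G='011' vs E='11': no prefix
  B='10' vs H='00': no prefix
  B='10' vs F='010': no prefix
  B='10' vs G='011': no prefix
  B='10' vs E='11': no prefix
  E='11' vs H='00': no prefix
  E='11' vs F='010': no prefix
  E='11' vs G='011': no prefix
  E='11' vs B='10': no prefix
No violation found over all pairs.

YES -- this is a valid prefix code. No codeword is a prefix of any other codeword.


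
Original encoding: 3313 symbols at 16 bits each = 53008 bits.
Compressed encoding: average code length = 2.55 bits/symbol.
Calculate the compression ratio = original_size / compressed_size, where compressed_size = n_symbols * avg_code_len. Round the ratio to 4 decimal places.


original_size = n_symbols * orig_bits = 3313 * 16 = 53008 bits
compressed_size = n_symbols * avg_code_len = 3313 * 2.55 = 8448.15 bits
ratio = original_size / compressed_size = 53008 / 8448.15 = 6.2745

Compression ratio = 6.2745


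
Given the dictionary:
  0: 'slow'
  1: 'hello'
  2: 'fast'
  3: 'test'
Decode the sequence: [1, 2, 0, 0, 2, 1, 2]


Look up each index in the dictionary:
  1 -> 'hello'
  2 -> 'fast'
  0 -> 'slow'
  0 -> 'slow'
  2 -> 'fast'
  1 -> 'hello'
  2 -> 'fast'

Decoded: "hello fast slow slow fast hello fast"


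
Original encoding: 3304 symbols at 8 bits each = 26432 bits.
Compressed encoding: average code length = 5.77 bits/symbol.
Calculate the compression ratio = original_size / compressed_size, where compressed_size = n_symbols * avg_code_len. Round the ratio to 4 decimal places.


original_size = n_symbols * orig_bits = 3304 * 8 = 26432 bits
compressed_size = n_symbols * avg_code_len = 3304 * 5.77 = 19064.08 bits
ratio = original_size / compressed_size = 26432 / 19064.08 = 1.3865

Compression ratio = 1.3865
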